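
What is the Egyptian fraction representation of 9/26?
1/3 + 1/78

Greedy algorithm:
9/26: ceiling(26/9) = 3, use 1/3
1/78: ceiling(78/1) = 78, use 1/78
Result: 9/26 = 1/3 + 1/78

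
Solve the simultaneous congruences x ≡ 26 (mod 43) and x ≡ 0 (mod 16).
112

Using Chinese Remainder Theorem:
M = 43 × 16 = 688
M1 = 16, M2 = 43
y1 = 16^(-1) mod 43 = 35
y2 = 43^(-1) mod 16 = 3
x = (26×16×35 + 0×43×3) mod 688 = 112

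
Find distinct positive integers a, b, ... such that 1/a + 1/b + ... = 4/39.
1/10 + 1/390

Greedy algorithm:
4/39: ceiling(39/4) = 10, use 1/10
1/390: ceiling(390/1) = 390, use 1/390
Result: 4/39 = 1/10 + 1/390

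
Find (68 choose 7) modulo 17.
0

Using Lucas' theorem:
Write n=68 and k=7 in base 17:
n in base 17: [4, 0]
k in base 17: [0, 7]
C(68,7) mod 17 = ∏ C(n_i, k_i) mod 17
Digit binomials (mod 17): C(4,0) = 1; C(0,7) = 0 (k_i > n_i)
Product: 1 × 0 = 0 ≡ 0 (mod 17)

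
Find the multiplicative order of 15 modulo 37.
36

37 is prime, so ord(15) divides φ(37) = 36.
Divisors of 36: 1, 2, 3, 4, 6, 9, 12, 18, 36.
Repeated squaring: 15^1 ≡ 15, 15^2 ≡ 3, 15^4 ≡ 9, 15^8 ≡ 7, 15^16 ≡ 12, 15^32 ≡ 33 (mod 37).
Test 15^d mod 37 for each divisor d in increasing order:
15^1 ≡ 15
15^2 ≡ 3
15^3 = 15^2·15^1 ≡ 8
15^4 ≡ 9
15^6 = 15^4·15^2 ≡ 27
15^9 = 15^8·15^1 ≡ 31
15^12 = 15^8·15^4 ≡ 26
15^18 = 15^16·15^2 ≡ 36
15^36 = 15^32·15^4 ≡ 1  ← first divisor giving 1
The order is 36.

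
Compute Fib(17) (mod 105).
22

Matrix identity: Q^n = [[F_(n+1), F_n], [F_n, F_(n-1)]] with Q = [[1,1],[1,0]].
n = 17 = 10001₂. Square-and-multiply, entries mod 105:
Q^1 = [[1,1],[1,0]]
Q^2 = (Q^1)² = [[2,1],[1,1]]
Q^4 = (Q^2)² = [[5,3],[3,2]]
Q^8 = (Q^4)² = [[34,21],[21,13]]
Q^17 = (Q^8)²·Q = [[64,22],[22,42]]
F_17 mod 105 = Q^17[0][1] = 22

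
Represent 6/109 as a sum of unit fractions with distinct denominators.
1/19 + 1/415 + 1/214867 + 1/61556888719 + 1/5683875823083467302723 + 1/64612888744465525793841376769540622379126735

Greedy algorithm:
6/109: ceiling(109/6) = 19, use 1/19
5/2071: ceiling(2071/5) = 415, use 1/415
4/859465: ceiling(859465/4) = 214867, use 1/214867
3/184670666155: ceiling(184670666155/3) = 61556888719, use 1/61556888719
2/11367751646166934605445: ceiling(11367751646166934605445/2) = 5683875823083467302723, use 1/5683875823083467302723
1/64612888744465525793841376769540622379126735: ceiling(64612888744465525793841376769540622379126735/1) = 64612888744465525793841376769540622379126735, use 1/64612888744465525793841376769540622379126735
Result: 6/109 = 1/19 + 1/415 + 1/214867 + 1/61556888719 + 1/5683875823083467302723 + 1/64612888744465525793841376769540622379126735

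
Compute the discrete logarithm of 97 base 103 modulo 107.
77

Baby-step giant-step with step n = ⌈√107⌉ = 11.
Baby steps 103^j mod 107 (j:value) for j=0..10: 0:1, 1:103, 2:16, 3:43, 4:42, 5:46, 6:30, 7:94, 8:52, 9:6, 10:83.
Giant-step multiplier: 103^(-11) ≡ 103^(106-11) = 103^95 ≡ 68 (mod 107).
Giant steps γ_i = 97·68^i mod 107: γ_0=97, γ_1=69, γ_2=91, γ_3=89, γ_4=60, γ_5=14, γ_6=96, γ_7=1 (in table at j=0).
x = i·n + j = 7·11 + 0 = 77.
Check: 103^77 ≡ 97 (mod 107).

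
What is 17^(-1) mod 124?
73

gcd(17, 124) = 1, so the inverse exists.
Extended Euclidean algorithm on (124, 17):
124 = 7 × 17 + 5  ⟹  5 = (1)·124 + (-7)·17
17 = 3 × 5 + 2  ⟹  2 = (-3)·124 + (22)·17
5 = 2 × 2 + 1  ⟹  1 = (7)·124 + (-51)·17
So (-51)·17 ≡ 1 (mod 124), i.e. 17^(-1) ≡ -51 ≡ 73 (mod 124).
Check: 17 × 73 = 1241 ≡ 1 (mod 124)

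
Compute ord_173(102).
172

173 is prime, so ord(102) divides φ(173) = 172.
Divisors of 172: 1, 2, 4, 43, 86, 172.
Repeated squaring: 102^1 ≡ 102, 102^2 ≡ 24, 102^4 ≡ 57, 102^8 ≡ 135, 102^16 ≡ 60, 102^32 ≡ 140, 102^64 ≡ 51, 102^128 ≡ 6 (mod 173).
Test 102^d mod 173 for each divisor d in increasing order:
102^1 ≡ 102
102^2 ≡ 24
102^4 ≡ 57
102^43 = 102^32·102^8·102^2·102^1 ≡ 80
102^86 = 102^64·102^16·102^4·102^2 ≡ 172
102^172 = 102^128·102^32·102^8·102^4 ≡ 1  ← first divisor giving 1
The order is 172.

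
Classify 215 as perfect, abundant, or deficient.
deficient

Proper divisors of 215: sum = 1 + 5 + 43 = 49
Since 49 < 215, 215 is deficient.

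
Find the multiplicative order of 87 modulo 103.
102

103 is prime, so ord(87) divides φ(103) = 102.
Divisors of 102: 1, 2, 3, 6, 17, 34, 51, 102.
Repeated squaring: 87^1 ≡ 87, 87^2 ≡ 50, 87^4 ≡ 28, 87^8 ≡ 63, 87^16 ≡ 55, 87^32 ≡ 38, 87^64 ≡ 2 (mod 103).
Test 87^d mod 103 for each divisor d in increasing order:
87^1 ≡ 87
87^2 ≡ 50
87^3 = 87^2·87^1 ≡ 24
87^6 = 87^4·87^2 ≡ 61
87^17 = 87^16·87^1 ≡ 47
87^34 = 87^32·87^2 ≡ 46
87^51 = 87^32·87^16·87^2·87^1 ≡ 102
87^102 = 87^64·87^32·87^4·87^2 ≡ 1  ← first divisor giving 1
The order is 102.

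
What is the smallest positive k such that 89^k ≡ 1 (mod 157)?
39

157 is prime, so ord(89) divides φ(157) = 156.
Divisors of 156: 1, 2, 3, 4, 6, 12, 13, 26, 39, 52, 78, 156.
Repeated squaring: 89^1 ≡ 89, 89^2 ≡ 71, 89^4 ≡ 17, 89^8 ≡ 132, 89^16 ≡ 154, 89^32 ≡ 9, 89^64 ≡ 81, 89^128 ≡ 124 (mod 157).
Test 89^d mod 157 for each divisor d in increasing order:
89^1 ≡ 89
89^2 ≡ 71
89^3 = 89^2·89^1 ≡ 39
89^4 ≡ 17
89^6 = 89^4·89^2 ≡ 108
89^12 = 89^8·89^4 ≡ 46
89^13 = 89^8·89^4·89^1 ≡ 12
89^26 = 89^16·89^8·89^2 ≡ 144
89^39 = 89^32·89^4·89^2·89^1 ≡ 1  ← first divisor giving 1
The order is 39.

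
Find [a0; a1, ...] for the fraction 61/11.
[5; 1, 1, 5]

Euclidean algorithm steps:
61 = 5 × 11 + 6
11 = 1 × 6 + 5
6 = 1 × 5 + 1
5 = 5 × 1 + 0
Continued fraction: [5; 1, 1, 5]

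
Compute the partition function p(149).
37027355200

p(n) counts ways to write n as a sum of positive integers (order ignored).
Euler's pentagonal recurrence: p(k) = p(k-1) + p(k-2) - p(k-5) - p(k-7) + p(k-12) + p(k-15) - ... (offsets j(3j∓1)/2, signs ++--, p(0)=1, p(<0)=0).
DP table for k = 0..148: p(0)=1, p(1)=1, p(2)=2, p(3)=3, p(4)=5, p(5)=7, p(6)=11, p(7)=15, p(8)=22, p(9)=30, p(10)=42, p(11)=56, p(12)=77, p(13)=101, p(14)=135, p(15)=176, p(16)=231, p(17)=297, p(18)=385, p(19)=490, p(20)=627, p(21)=792, p(22)=1002, p(23)=1255, p(24)=1575, p(25)=1958, p(26)=2436, p(27)=3010, p(28)=3718, p(29)=4565, p(30)=5604, p(31)=6842, p(32)=8349, p(33)=10143, p(34)=12310, p(35)=14883, p(36)=17977, p(37)=21637, p(38)=26015, p(39)=31185, p(40)=37338, p(41)=44583, p(42)=53174, p(43)=63261, p(44)=75175, p(45)=89134, p(46)=105558, p(47)=124754, p(48)=147273, p(49)=173525, p(50)=204226, p(51)=239943, p(52)=281589, p(53)=329931, p(54)=386155, p(55)=451276, p(56)=526823, p(57)=614154, p(58)=715220, p(59)=831820, p(60)=966467, p(61)=1121505, p(62)=1300156, p(63)=1505499, p(64)=1741630, p(65)=2012558, p(66)=2323520, p(67)=2679689, p(68)=3087735, p(69)=3554345, p(70)=4087968, p(71)=4697205, p(72)=5392783, p(73)=6185689, p(74)=7089500, p(75)=8118264, p(76)=9289091, p(77)=10619863, p(78)=12132164, p(79)=13848650, p(80)=15796476, p(81)=18004327, p(82)=20506255, p(83)=23338469, p(84)=26543660, p(85)=30167357, p(86)=34262962, p(87)=38887673, p(88)=44108109, p(89)=49995925, p(90)=56634173, p(91)=64112359, p(92)=72533807, p(93)=82010177, p(94)=92669720, p(95)=104651419, p(96)=118114304, p(97)=133230930, p(98)=150198136, p(99)=169229875, p(100)=190569292, p(101)=214481126, p(102)=241265379, p(103)=271248950, p(104)=304801365, p(105)=342325709, p(106)=384276336, p(107)=431149389, p(108)=483502844, p(109)=541946240, p(110)=607163746, p(111)=679903203, p(112)=761002156, p(113)=851376628, p(114)=952050665, p(115)=1064144451, p(116)=1188908248, p(117)=1327710076, p(118)=1482074143, p(119)=1653668665, p(120)=1844349560, p(121)=2056148051, p(122)=2291320912, p(123)=2552338241, p(124)=2841940500, p(125)=3163127352, p(126)=3519222692, p(127)=3913864295, p(128)=4351078600, p(129)=4835271870, p(130)=5371315400, p(131)=5964539504, p(132)=6620830889, p(133)=7346629512, p(134)=8149040695, p(135)=9035836076, p(136)=10015581680, p(137)=11097645016, p(138)=12292341831, p(139)=13610949895, p(140)=15065878135, p(141)=16670689208, p(142)=18440293320, p(143)=20390982757, p(144)=22540654445, p(145)=24908858009, p(146)=27517052599, p(147)=30388671978, p(148)=33549419497.
Final step: p(149) = p(148) + p(147) - p(144) - p(142) + p(137) + p(134) - p(127) - p(123) + p(114) + p(109) - p(98) - p(92) + p(79) + p(72) - p(57) - p(49) + p(32) + p(23) - p(4)
= 33549419497 + 30388671978 - 22540654445 - 18440293320 + 11097645016 + 8149040695 - 3913864295 - 2552338241 + 952050665 + 541946240 - 150198136 - 72533807 + 13848650 + 5392783 - 614154 - 173525 + 8349 + 1255 - 5
= 37027355200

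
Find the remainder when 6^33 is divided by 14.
6

Repeated squaring. Binary of 33 = 100001.
6^1 ≡ 6 (mod 14); 6^2 ≡ 8 (mod 14); 6^4 ≡ 8 (mod 14); 6^8 ≡ 8 (mod 14); 6^16 ≡ 8 (mod 14); 6^32 ≡ 8 (mod 14)
6^33 = 6^1 × 6^32 ≡ 6 (mod 14)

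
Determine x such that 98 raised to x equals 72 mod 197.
125

Baby-step giant-step with step n = ⌈√197⌉ = 15.
Baby steps 98^j mod 197 (j:value) for j=0..14: 0:1, 1:98, 2:148, 3:123, 4:37, 5:80, 6:157, 7:20, 8:187, 9:5, 10:96, 11:149, 12:24, 13:185, 14:6.
Giant-step multiplier: 98^(-15) ≡ 98^(196-15) = 98^181 ≡ 131 (mod 197).
Giant steps γ_i = 72·131^i mod 197: γ_0=72, γ_1=173, γ_2=8, γ_3=63, γ_4=176, γ_5=7, γ_6=129, γ_7=154, γ_8=80 (in table at j=5).
x = i·n + j = 8·15 + 5 = 125.
Check: 98^125 ≡ 72 (mod 197).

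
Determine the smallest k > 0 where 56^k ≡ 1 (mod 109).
108

109 is prime, so ord(56) divides φ(109) = 108.
Divisors of 108: 1, 2, 3, 4, 6, 9, 12, 18, 27, 36, 54, 108.
Repeated squaring: 56^1 ≡ 56, 56^2 ≡ 84, 56^4 ≡ 80, 56^8 ≡ 78, 56^16 ≡ 89, 56^32 ≡ 73, 56^64 ≡ 97 (mod 109).
Test 56^d mod 109 for each divisor d in increasing order:
56^1 ≡ 56
56^2 ≡ 84
56^3 = 56^2·56^1 ≡ 17
56^4 ≡ 80
56^6 = 56^4·56^2 ≡ 71
56^9 = 56^8·56^1 ≡ 8
56^12 = 56^8·56^4 ≡ 27
56^18 = 56^16·56^2 ≡ 64
56^27 = 56^16·56^8·56^2·56^1 ≡ 76
56^36 = 56^32·56^4 ≡ 63
56^54 = 56^32·56^16·56^4·56^2 ≡ 108
56^108 = 56^64·56^32·56^8·56^4 ≡ 1  ← first divisor giving 1
The order is 108.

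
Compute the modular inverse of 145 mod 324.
181

gcd(145, 324) = 1, so the inverse exists.
Extended Euclidean algorithm on (324, 145):
324 = 2 × 145 + 34  ⟹  34 = (1)·324 + (-2)·145
145 = 4 × 34 + 9  ⟹  9 = (-4)·324 + (9)·145
34 = 3 × 9 + 7  ⟹  7 = (13)·324 + (-29)·145
9 = 1 × 7 + 2  ⟹  2 = (-17)·324 + (38)·145
7 = 3 × 2 + 1  ⟹  1 = (64)·324 + (-143)·145
So (-143)·145 ≡ 1 (mod 324), i.e. 145^(-1) ≡ -143 ≡ 181 (mod 324).
Check: 145 × 181 = 26245 ≡ 1 (mod 324)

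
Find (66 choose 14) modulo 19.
0

Using Lucas' theorem:
Write n=66 and k=14 in base 19:
n in base 19: [3, 9]
k in base 19: [0, 14]
C(66,14) mod 19 = ∏ C(n_i, k_i) mod 19
Digit binomials (mod 19): C(3,0) = 1; C(9,14) = 0 (k_i > n_i)
Product: 1 × 0 = 0 ≡ 0 (mod 19)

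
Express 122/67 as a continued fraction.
[1; 1, 4, 1, 1, 2, 2]

Euclidean algorithm steps:
122 = 1 × 67 + 55
67 = 1 × 55 + 12
55 = 4 × 12 + 7
12 = 1 × 7 + 5
7 = 1 × 5 + 2
5 = 2 × 2 + 1
2 = 2 × 1 + 0
Continued fraction: [1; 1, 4, 1, 1, 2, 2]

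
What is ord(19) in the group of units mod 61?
30

61 is prime, so ord(19) divides φ(61) = 60.
Divisors of 60: 1, 2, 3, 4, 5, 6, 10, 12, 15, 20, 30, 60.
Repeated squaring: 19^1 ≡ 19, 19^2 ≡ 56, 19^4 ≡ 25, 19^8 ≡ 15, 19^16 ≡ 42, 19^32 ≡ 56 (mod 61).
Test 19^d mod 61 for each divisor d in increasing order:
19^1 ≡ 19
19^2 ≡ 56
19^3 = 19^2·19^1 ≡ 27
19^4 ≡ 25
19^5 = 19^4·19^1 ≡ 48
19^6 = 19^4·19^2 ≡ 58
19^10 = 19^8·19^2 ≡ 47
19^12 = 19^8·19^4 ≡ 9
19^15 = 19^8·19^4·19^2·19^1 ≡ 60
19^20 = 19^16·19^4 ≡ 13
19^30 = 19^16·19^8·19^4·19^2 ≡ 1  ← first divisor giving 1
The order is 30.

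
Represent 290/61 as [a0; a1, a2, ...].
[4; 1, 3, 15]

Euclidean algorithm steps:
290 = 4 × 61 + 46
61 = 1 × 46 + 15
46 = 3 × 15 + 1
15 = 15 × 1 + 0
Continued fraction: [4; 1, 3, 15]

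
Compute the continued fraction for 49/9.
[5; 2, 4]

Euclidean algorithm steps:
49 = 5 × 9 + 4
9 = 2 × 4 + 1
4 = 4 × 1 + 0
Continued fraction: [5; 2, 4]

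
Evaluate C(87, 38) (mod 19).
6

Using Lucas' theorem:
Write n=87 and k=38 in base 19:
n in base 19: [4, 11]
k in base 19: [2, 0]
C(87,38) mod 19 = ∏ C(n_i, k_i) mod 19
Digit binomials (mod 19): C(4,2) = 6; C(11,0) = 1
Product: 6 × 1 = 6 ≡ 6 (mod 19)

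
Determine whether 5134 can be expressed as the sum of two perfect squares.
Not possible

Factorization: 5134 = 2 × 17 × 151
By Fermat: n is sum of two squares iff every prime p ≡ 3 (mod 4) appears to even power.
Prime(s) ≡ 3 (mod 4) with odd exponent: [(151, 1)]
Therefore 5134 cannot be expressed as a² + b².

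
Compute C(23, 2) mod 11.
0

Using Lucas' theorem:
Write n=23 and k=2 in base 11:
n in base 11: [2, 1]
k in base 11: [0, 2]
C(23,2) mod 11 = ∏ C(n_i, k_i) mod 11
Digit binomials (mod 11): C(2,0) = 1; C(1,2) = 0 (k_i > n_i)
Product: 1 × 0 = 0 ≡ 0 (mod 11)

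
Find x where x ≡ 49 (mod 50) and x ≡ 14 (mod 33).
1499

Using Chinese Remainder Theorem:
M = 50 × 33 = 1650
M1 = 33, M2 = 50
y1 = 33^(-1) mod 50 = 47
y2 = 50^(-1) mod 33 = 2
x = (49×33×47 + 14×50×2) mod 1650 = 1499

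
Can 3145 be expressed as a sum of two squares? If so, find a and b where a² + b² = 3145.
3² + 56² (a=3, b=56)

Factorization: 3145 = 5 × 17 × 37
By Fermat: n is sum of two squares iff every prime p ≡ 3 (mod 4) appears to even power.
All primes ≡ 3 (mod 4) appear to even power.
Search a = 0, 1, 2, … for 3145 - a² a perfect square: first hit at a = 3: 3145 - 9 = 3136 = 56².
3145 = 3² + 56² = 9 + 3136 ✓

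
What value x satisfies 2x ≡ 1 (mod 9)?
5

gcd(2, 9) = 1, so the inverse exists.
Extended Euclidean algorithm on (9, 2):
9 = 4 × 2 + 1  ⟹  1 = (1)·9 + (-4)·2
So (-4)·2 ≡ 1 (mod 9), i.e. 2^(-1) ≡ -4 ≡ 5 (mod 9).
Check: 2 × 5 = 10 ≡ 1 (mod 9)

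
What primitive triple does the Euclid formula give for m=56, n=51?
(535, 5712, 5737)

Euclid's formula: a = m² - n², b = 2mn, c = m² + n²
m = 56, n = 51
a = 56² - 51² = 3136 - 2601 = 535
b = 2 × 56 × 51 = 5712
c = 56² + 51² = 3136 + 2601 = 5737
Verification: 535² + 5712² = 286225 + 32626944 = 32913169 = 5737² ✓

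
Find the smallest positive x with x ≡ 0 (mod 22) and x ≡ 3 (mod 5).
88

Using Chinese Remainder Theorem:
M = 22 × 5 = 110
M1 = 5, M2 = 22
y1 = 5^(-1) mod 22 = 9
y2 = 22^(-1) mod 5 = 3
x = (0×5×9 + 3×22×3) mod 110 = 88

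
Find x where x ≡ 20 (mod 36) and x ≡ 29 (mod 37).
1028

Using Chinese Remainder Theorem:
M = 36 × 37 = 1332
M1 = 37, M2 = 36
y1 = 37^(-1) mod 36 = 1
y2 = 36^(-1) mod 37 = 36
x = (20×37×1 + 29×36×36) mod 1332 = 1028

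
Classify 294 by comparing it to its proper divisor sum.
abundant

Proper divisors of 294: sum = 1 + 2 + 3 + 6 + 7 + 14 + 21 + 42 + 49 + 98 + 147 = 390
Since 390 > 294, 294 is abundant.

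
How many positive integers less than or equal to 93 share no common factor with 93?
60

93 = 3 × 31
φ(n) = n × ∏(1 - 1/p) for each prime p dividing n
φ(93) = 93 × (1 - 1/3) × (1 - 1/31) = 60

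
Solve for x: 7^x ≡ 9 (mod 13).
4

Baby-step giant-step with step n = ⌈√13⌉ = 4.
Baby steps 7^j mod 13 (j:value) for j=0..3: 0:1, 1:7, 2:10, 3:5.
Giant-step multiplier: 7^(-4) ≡ 7^(12-4) = 7^8 ≡ 3 (mod 13).
Giant steps γ_i = 9·3^i mod 13: γ_0=9, γ_1=1 (in table at j=0).
x = i·n + j = 1·4 + 0 = 4.
Check: 7^4 ≡ 9 (mod 13).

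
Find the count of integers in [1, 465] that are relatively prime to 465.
240

465 = 3 × 5 × 31
φ(n) = n × ∏(1 - 1/p) for each prime p dividing n
φ(465) = 465 × (1 - 1/3) × (1 - 1/5) × (1 - 1/31) = 240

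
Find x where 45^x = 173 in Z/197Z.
38

Baby-step giant-step with step n = ⌈√197⌉ = 15.
Baby steps 45^j mod 197 (j:value) for j=0..14: 0:1, 1:45, 2:55, 3:111, 4:70, 5:195, 6:107, 7:87, 8:172, 9:57, 10:4, 11:180, 12:23, 13:50, 14:83.
Giant-step multiplier: 45^(-15) ≡ 45^(196-15) = 45^181 ≡ 123 (mod 197).
Giant steps γ_i = 173·123^i mod 197: γ_0=173, γ_1=3, γ_2=172 (in table at j=8).
x = i·n + j = 2·15 + 8 = 38.
Check: 45^38 ≡ 173 (mod 197).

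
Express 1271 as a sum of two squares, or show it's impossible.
Not possible

Factorization: 1271 = 31 × 41
By Fermat: n is sum of two squares iff every prime p ≡ 3 (mod 4) appears to even power.
Prime(s) ≡ 3 (mod 4) with odd exponent: [(31, 1)]
Therefore 1271 cannot be expressed as a² + b².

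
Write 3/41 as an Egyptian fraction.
1/14 + 1/574

Greedy algorithm:
3/41: ceiling(41/3) = 14, use 1/14
1/574: ceiling(574/1) = 574, use 1/574
Result: 3/41 = 1/14 + 1/574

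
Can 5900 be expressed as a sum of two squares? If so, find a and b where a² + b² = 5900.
Not possible

Factorization: 5900 = 2^2 × 5^2 × 59
By Fermat: n is sum of two squares iff every prime p ≡ 3 (mod 4) appears to even power.
Prime(s) ≡ 3 (mod 4) with odd exponent: [(59, 1)]
Therefore 5900 cannot be expressed as a² + b².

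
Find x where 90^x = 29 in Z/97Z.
67

Baby-step giant-step with step n = ⌈√97⌉ = 10.
Baby steps 90^j mod 97 (j:value) for j=0..9: 0:1, 1:90, 2:49, 3:45, 4:73, 5:71, 6:85, 7:84, 8:91, 9:42.
Giant-step multiplier: 90^(-10) ≡ 90^(96-10) = 90^86 ≡ 32 (mod 97).
Giant steps γ_i = 29·32^i mod 97: γ_0=29, γ_1=55, γ_2=14, γ_3=60, γ_4=77, γ_5=39, γ_6=84 (in table at j=7).
x = i·n + j = 6·10 + 7 = 67.
Check: 90^67 ≡ 29 (mod 97).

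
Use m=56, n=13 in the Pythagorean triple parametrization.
(2967, 1456, 3305)

Euclid's formula: a = m² - n², b = 2mn, c = m² + n²
m = 56, n = 13
a = 56² - 13² = 3136 - 169 = 2967
b = 2 × 56 × 13 = 1456
c = 56² + 13² = 3136 + 169 = 3305
Verification: 2967² + 1456² = 8803089 + 2119936 = 10923025 = 3305² ✓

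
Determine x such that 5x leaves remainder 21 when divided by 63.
x ≡ 42 (mod 63)

gcd(5, 63) = 1, which divides 21, so solutions exist.
Find 5^(-1) mod 63 by the extended Euclidean algorithm:
63 = 12 × 5 + 3  ⟹  3 = (1)·63 + (-12)·5
5 = 1 × 3 + 2  ⟹  2 = (-1)·63 + (13)·5
3 = 1 × 2 + 1  ⟹  1 = (2)·63 + (-25)·5
So (-25)·5 ≡ 1 (mod 63), i.e. 5^(-1) ≡ -25 ≡ 38 (mod 63).
x ≡ 38 × 21 = 798 ≡ 42 (mod 63).
Check: 5 × 42 = 210 ≡ 21 (mod 63).
Unique solution: x ≡ 42 (mod 63)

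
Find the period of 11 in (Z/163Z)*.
162

163 is prime, so ord(11) divides φ(163) = 162.
Divisors of 162: 1, 2, 3, 6, 9, 18, 27, 54, 81, 162.
Repeated squaring: 11^1 ≡ 11, 11^2 ≡ 121, 11^4 ≡ 134, 11^8 ≡ 26, 11^16 ≡ 24, 11^32 ≡ 87, 11^64 ≡ 71, 11^128 ≡ 151 (mod 163).
Test 11^d mod 163 for each divisor d in increasing order:
11^1 ≡ 11
11^2 ≡ 121
11^3 = 11^2·11^1 ≡ 27
11^6 = 11^4·11^2 ≡ 77
11^9 = 11^8·11^1 ≡ 123
11^18 = 11^16·11^2 ≡ 133
11^27 = 11^16·11^8·11^2·11^1 ≡ 59
11^54 = 11^32·11^16·11^4·11^2 ≡ 58
11^81 = 11^64·11^16·11^1 ≡ 162
11^162 = 11^128·11^32·11^2 ≡ 1  ← first divisor giving 1
The order is 162.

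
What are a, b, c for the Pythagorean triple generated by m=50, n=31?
(1539, 3100, 3461)

Euclid's formula: a = m² - n², b = 2mn, c = m² + n²
m = 50, n = 31
a = 50² - 31² = 2500 - 961 = 1539
b = 2 × 50 × 31 = 3100
c = 50² + 31² = 2500 + 961 = 3461
Verification: 1539² + 3100² = 2368521 + 9610000 = 11978521 = 3461² ✓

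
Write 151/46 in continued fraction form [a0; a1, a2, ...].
[3; 3, 1, 1, 6]

Euclidean algorithm steps:
151 = 3 × 46 + 13
46 = 3 × 13 + 7
13 = 1 × 7 + 6
7 = 1 × 6 + 1
6 = 6 × 1 + 0
Continued fraction: [3; 3, 1, 1, 6]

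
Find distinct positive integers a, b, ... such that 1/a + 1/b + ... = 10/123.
1/13 + 1/229 + 1/91543 + 1/33520391853

Greedy algorithm:
10/123: ceiling(123/10) = 13, use 1/13
7/1599: ceiling(1599/7) = 229, use 1/229
4/366171: ceiling(366171/4) = 91543, use 1/91543
1/33520391853: ceiling(33520391853/1) = 33520391853, use 1/33520391853
Result: 10/123 = 1/13 + 1/229 + 1/91543 + 1/33520391853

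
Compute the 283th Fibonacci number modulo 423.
5

Matrix identity: Q^n = [[F_(n+1), F_n], [F_n, F_(n-1)]] with Q = [[1,1],[1,0]].
n = 283 = 100011011₂. Square-and-multiply, entries mod 423:
Q^1 = [[1,1],[1,0]]
Q^2 = (Q^1)² = [[2,1],[1,1]]
Q^4 = (Q^2)² = [[5,3],[3,2]]
Q^8 = (Q^4)² = [[34,21],[21,13]]
Q^17 = (Q^8)²·Q = [[46,328],[328,141]]
Q^35 = (Q^17)²·Q = [[144,143],[143,1]]
Q^70 = (Q^35)² = [[154,8],[8,146]]
Q^141 = (Q^70)²·Q = [[377,92],[92,285]]
Q^283 = (Q^141)²·Q = [[420,5],[5,415]]
F_283 mod 423 = Q^283[0][1] = 5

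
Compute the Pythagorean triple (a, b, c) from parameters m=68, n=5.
(4599, 680, 4649)

Euclid's formula: a = m² - n², b = 2mn, c = m² + n²
m = 68, n = 5
a = 68² - 5² = 4624 - 25 = 4599
b = 2 × 68 × 5 = 680
c = 68² + 5² = 4624 + 25 = 4649
Verification: 4599² + 680² = 21150801 + 462400 = 21613201 = 4649² ✓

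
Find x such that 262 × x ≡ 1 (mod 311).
165

gcd(262, 311) = 1, so the inverse exists.
Extended Euclidean algorithm on (311, 262):
311 = 1 × 262 + 49  ⟹  49 = (1)·311 + (-1)·262
262 = 5 × 49 + 17  ⟹  17 = (-5)·311 + (6)·262
49 = 2 × 17 + 15  ⟹  15 = (11)·311 + (-13)·262
17 = 1 × 15 + 2  ⟹  2 = (-16)·311 + (19)·262
15 = 7 × 2 + 1  ⟹  1 = (123)·311 + (-146)·262
So (-146)·262 ≡ 1 (mod 311), i.e. 262^(-1) ≡ -146 ≡ 165 (mod 311).
Check: 262 × 165 = 43230 ≡ 1 (mod 311)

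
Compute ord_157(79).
52

157 is prime, so ord(79) divides φ(157) = 156.
Divisors of 156: 1, 2, 3, 4, 6, 12, 13, 26, 39, 52, 78, 156.
Repeated squaring: 79^1 ≡ 79, 79^2 ≡ 118, 79^4 ≡ 108, 79^8 ≡ 46, 79^16 ≡ 75, 79^32 ≡ 130, 79^64 ≡ 101, 79^128 ≡ 153 (mod 157).
Test 79^d mod 157 for each divisor d in increasing order:
79^1 ≡ 79
79^2 ≡ 118
79^3 = 79^2·79^1 ≡ 59
79^4 ≡ 108
79^6 = 79^4·79^2 ≡ 27
79^12 = 79^8·79^4 ≡ 101
79^13 = 79^8·79^4·79^1 ≡ 129
79^26 = 79^16·79^8·79^2 ≡ 156
79^39 = 79^32·79^4·79^2·79^1 ≡ 28
79^52 = 79^32·79^16·79^4 ≡ 1  ← first divisor giving 1
The order is 52.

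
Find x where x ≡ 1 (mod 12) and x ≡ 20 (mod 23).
181

Using Chinese Remainder Theorem:
M = 12 × 23 = 276
M1 = 23, M2 = 12
y1 = 23^(-1) mod 12 = 11
y2 = 12^(-1) mod 23 = 2
x = (1×23×11 + 20×12×2) mod 276 = 181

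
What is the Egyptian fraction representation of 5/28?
1/6 + 1/84

Greedy algorithm:
5/28: ceiling(28/5) = 6, use 1/6
1/84: ceiling(84/1) = 84, use 1/84
Result: 5/28 = 1/6 + 1/84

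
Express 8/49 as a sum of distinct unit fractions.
1/7 + 1/49

Greedy algorithm:
8/49: ceiling(49/8) = 7, use 1/7
1/49: ceiling(49/1) = 49, use 1/49
Result: 8/49 = 1/7 + 1/49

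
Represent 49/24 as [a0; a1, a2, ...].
[2; 24]

Euclidean algorithm steps:
49 = 2 × 24 + 1
24 = 24 × 1 + 0
Continued fraction: [2; 24]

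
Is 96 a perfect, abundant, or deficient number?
abundant

Proper divisors of 96: sum = 1 + 2 + 3 + 4 + 6 + 8 + 12 + 16 + 24 + 32 + 48 = 156
Since 156 > 96, 96 is abundant.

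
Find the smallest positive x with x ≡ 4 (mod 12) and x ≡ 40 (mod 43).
40

Using Chinese Remainder Theorem:
M = 12 × 43 = 516
M1 = 43, M2 = 12
y1 = 43^(-1) mod 12 = 7
y2 = 12^(-1) mod 43 = 18
x = (4×43×7 + 40×12×18) mod 516 = 40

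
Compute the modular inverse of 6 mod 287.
48

gcd(6, 287) = 1, so the inverse exists.
Extended Euclidean algorithm on (287, 6):
287 = 47 × 6 + 5  ⟹  5 = (1)·287 + (-47)·6
6 = 1 × 5 + 1  ⟹  1 = (-1)·287 + (48)·6
So (48)·6 ≡ 1 (mod 287), i.e. 6^(-1) ≡ 48 (mod 287).
Check: 6 × 48 = 288 ≡ 1 (mod 287)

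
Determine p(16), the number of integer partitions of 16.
231

p(n) counts ways to write n as a sum of positive integers (order ignored).
Euler's pentagonal recurrence: p(k) = p(k-1) + p(k-2) - p(k-5) - p(k-7) + p(k-12) + p(k-15) - ... (offsets j(3j∓1)/2, signs ++--, p(0)=1, p(<0)=0).
DP table for k = 0..15: p(0)=1, p(1)=1, p(2)=2, p(3)=3, p(4)=5, p(5)=7, p(6)=11, p(7)=15, p(8)=22, p(9)=30, p(10)=42, p(11)=56, p(12)=77, p(13)=101, p(14)=135, p(15)=176.
Final step: p(16) = p(15) + p(14) - p(11) - p(9) + p(4) + p(1)
= 176 + 135 - 56 - 30 + 5 + 1
= 231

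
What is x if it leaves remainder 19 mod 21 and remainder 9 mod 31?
40

Using Chinese Remainder Theorem:
M = 21 × 31 = 651
M1 = 31, M2 = 21
y1 = 31^(-1) mod 21 = 19
y2 = 21^(-1) mod 31 = 3
x = (19×31×19 + 9×21×3) mod 651 = 40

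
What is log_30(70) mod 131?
117

Baby-step giant-step with step n = ⌈√131⌉ = 12.
Baby steps 30^j mod 131 (j:value) for j=0..11: 0:1, 1:30, 2:114, 3:14, 4:27, 5:24, 6:65, 7:116, 8:74, 9:124, 10:52, 11:119.
Giant-step multiplier: 30^(-12) ≡ 30^(130-12) = 30^118 ≡ 4 (mod 131).
Giant steps γ_i = 70·4^i mod 131: γ_0=70, γ_1=18, γ_2=72, γ_3=26, γ_4=104, γ_5=23, γ_6=92, γ_7=106, γ_8=31, γ_9=124 (in table at j=9).
x = i·n + j = 9·12 + 9 = 117.
Check: 30^117 ≡ 70 (mod 131).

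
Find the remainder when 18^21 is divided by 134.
110

Repeated squaring. Binary of 21 = 10101.
18^1 ≡ 18 (mod 134); 18^2 ≡ 56 (mod 134); 18^4 ≡ 54 (mod 134); 18^8 ≡ 102 (mod 134); 18^16 ≡ 86 (mod 134)
18^21 = 18^1 × 18^4 × 18^16 ≡ 110 (mod 134)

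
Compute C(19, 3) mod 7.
3

Using Lucas' theorem:
Write n=19 and k=3 in base 7:
n in base 7: [2, 5]
k in base 7: [0, 3]
C(19,3) mod 7 = ∏ C(n_i, k_i) mod 7
Digit binomials (mod 7): C(2,0) = 1; C(5,3) = 10 ≡ 3
Product: 1 × 3 = 3 ≡ 3 (mod 7)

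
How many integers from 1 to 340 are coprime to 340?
128

340 = 2^2 × 5 × 17
φ(n) = n × ∏(1 - 1/p) for each prime p dividing n
φ(340) = 340 × (1 - 1/2) × (1 - 1/5) × (1 - 1/17) = 128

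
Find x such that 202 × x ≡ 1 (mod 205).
68

gcd(202, 205) = 1, so the inverse exists.
Extended Euclidean algorithm on (205, 202):
205 = 1 × 202 + 3  ⟹  3 = (1)·205 + (-1)·202
202 = 67 × 3 + 1  ⟹  1 = (-67)·205 + (68)·202
So (68)·202 ≡ 1 (mod 205), i.e. 202^(-1) ≡ 68 (mod 205).
Check: 202 × 68 = 13736 ≡ 1 (mod 205)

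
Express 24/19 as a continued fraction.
[1; 3, 1, 4]

Euclidean algorithm steps:
24 = 1 × 19 + 5
19 = 3 × 5 + 4
5 = 1 × 4 + 1
4 = 4 × 1 + 0
Continued fraction: [1; 3, 1, 4]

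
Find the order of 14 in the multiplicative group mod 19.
18

19 is prime, so ord(14) divides φ(19) = 18.
Divisors of 18: 1, 2, 3, 6, 9, 18.
Repeated squaring: 14^1 ≡ 14, 14^2 ≡ 6, 14^4 ≡ 17, 14^8 ≡ 4, 14^16 ≡ 16 (mod 19).
Test 14^d mod 19 for each divisor d in increasing order:
14^1 ≡ 14
14^2 ≡ 6
14^3 = 14^2·14^1 ≡ 8
14^6 = 14^4·14^2 ≡ 7
14^9 = 14^8·14^1 ≡ 18
14^18 = 14^16·14^2 ≡ 1  ← first divisor giving 1
The order is 18.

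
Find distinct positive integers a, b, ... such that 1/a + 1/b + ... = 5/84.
1/17 + 1/1428

Greedy algorithm:
5/84: ceiling(84/5) = 17, use 1/17
1/1428: ceiling(1428/1) = 1428, use 1/1428
Result: 5/84 = 1/17 + 1/1428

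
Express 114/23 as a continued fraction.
[4; 1, 22]

Euclidean algorithm steps:
114 = 4 × 23 + 22
23 = 1 × 22 + 1
22 = 22 × 1 + 0
Continued fraction: [4; 1, 22]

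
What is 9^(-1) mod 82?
73

gcd(9, 82) = 1, so the inverse exists.
Extended Euclidean algorithm on (82, 9):
82 = 9 × 9 + 1  ⟹  1 = (1)·82 + (-9)·9
So (-9)·9 ≡ 1 (mod 82), i.e. 9^(-1) ≡ -9 ≡ 73 (mod 82).
Check: 9 × 73 = 657 ≡ 1 (mod 82)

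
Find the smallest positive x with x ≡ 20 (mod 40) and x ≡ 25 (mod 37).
580

Using Chinese Remainder Theorem:
M = 40 × 37 = 1480
M1 = 37, M2 = 40
y1 = 37^(-1) mod 40 = 13
y2 = 40^(-1) mod 37 = 25
x = (20×37×13 + 25×40×25) mod 1480 = 580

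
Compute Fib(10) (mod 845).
55

Matrix identity: Q^n = [[F_(n+1), F_n], [F_n, F_(n-1)]] with Q = [[1,1],[1,0]].
n = 10 = 1010₂. Square-and-multiply, entries mod 845:
Q^1 = [[1,1],[1,0]]
Q^2 = (Q^1)² = [[2,1],[1,1]]
Q^5 = (Q^2)²·Q = [[8,5],[5,3]]
Q^10 = (Q^5)² = [[89,55],[55,34]]
F_10 mod 845 = Q^10[0][1] = 55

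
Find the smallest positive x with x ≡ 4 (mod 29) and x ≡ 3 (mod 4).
91

Using Chinese Remainder Theorem:
M = 29 × 4 = 116
M1 = 4, M2 = 29
y1 = 4^(-1) mod 29 = 22
y2 = 29^(-1) mod 4 = 1
x = (4×4×22 + 3×29×1) mod 116 = 91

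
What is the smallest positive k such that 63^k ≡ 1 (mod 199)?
11

199 is prime, so ord(63) divides φ(199) = 198.
Divisors of 198: 1, 2, 3, 6, 9, 11, 18, 22, 33, 66, 99, 198.
Repeated squaring: 63^1 ≡ 63, 63^2 ≡ 188, 63^4 ≡ 121, 63^8 ≡ 114, 63^16 ≡ 61, 63^32 ≡ 139, 63^64 ≡ 18, 63^128 ≡ 125 (mod 199).
Test 63^d mod 199 for each divisor d in increasing order:
63^1 ≡ 63
63^2 ≡ 188
63^3 = 63^2·63^1 ≡ 103
63^6 = 63^4·63^2 ≡ 62
63^9 = 63^8·63^1 ≡ 18
63^11 = 63^8·63^2·63^1 ≡ 1  ← first divisor giving 1
The order is 11.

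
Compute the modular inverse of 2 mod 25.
13

gcd(2, 25) = 1, so the inverse exists.
Extended Euclidean algorithm on (25, 2):
25 = 12 × 2 + 1  ⟹  1 = (1)·25 + (-12)·2
So (-12)·2 ≡ 1 (mod 25), i.e. 2^(-1) ≡ -12 ≡ 13 (mod 25).
Check: 2 × 13 = 26 ≡ 1 (mod 25)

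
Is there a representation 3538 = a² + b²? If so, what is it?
17² + 57² (a=17, b=57)

Factorization: 3538 = 2 × 29 × 61
By Fermat: n is sum of two squares iff every prime p ≡ 3 (mod 4) appears to even power.
All primes ≡ 3 (mod 4) appear to even power.
Search a = 0, 1, 2, … for 3538 - a² a perfect square: first hit at a = 17: 3538 - 289 = 3249 = 57².
3538 = 17² + 57² = 289 + 3249 ✓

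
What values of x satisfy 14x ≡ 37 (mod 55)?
x ≡ 38 (mod 55)

gcd(14, 55) = 1, which divides 37, so solutions exist.
Find 14^(-1) mod 55 by the extended Euclidean algorithm:
55 = 3 × 14 + 13  ⟹  13 = (1)·55 + (-3)·14
14 = 1 × 13 + 1  ⟹  1 = (-1)·55 + (4)·14
So (4)·14 ≡ 1 (mod 55), i.e. 14^(-1) ≡ 4 (mod 55).
x ≡ 4 × 37 = 148 ≡ 38 (mod 55).
Check: 14 × 38 = 532 ≡ 37 (mod 55).
Unique solution: x ≡ 38 (mod 55)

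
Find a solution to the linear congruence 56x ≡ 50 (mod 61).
x ≡ 51 (mod 61)

gcd(56, 61) = 1, which divides 50, so solutions exist.
Find 56^(-1) mod 61 by the extended Euclidean algorithm:
61 = 1 × 56 + 5  ⟹  5 = (1)·61 + (-1)·56
56 = 11 × 5 + 1  ⟹  1 = (-11)·61 + (12)·56
So (12)·56 ≡ 1 (mod 61), i.e. 56^(-1) ≡ 12 (mod 61).
x ≡ 12 × 50 = 600 ≡ 51 (mod 61).
Check: 56 × 51 = 2856 ≡ 50 (mod 61).
Unique solution: x ≡ 51 (mod 61)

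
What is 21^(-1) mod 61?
32

gcd(21, 61) = 1, so the inverse exists.
Extended Euclidean algorithm on (61, 21):
61 = 2 × 21 + 19  ⟹  19 = (1)·61 + (-2)·21
21 = 1 × 19 + 2  ⟹  2 = (-1)·61 + (3)·21
19 = 9 × 2 + 1  ⟹  1 = (10)·61 + (-29)·21
So (-29)·21 ≡ 1 (mod 61), i.e. 21^(-1) ≡ -29 ≡ 32 (mod 61).
Check: 21 × 32 = 672 ≡ 1 (mod 61)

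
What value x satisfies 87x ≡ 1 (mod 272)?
247

gcd(87, 272) = 1, so the inverse exists.
Extended Euclidean algorithm on (272, 87):
272 = 3 × 87 + 11  ⟹  11 = (1)·272 + (-3)·87
87 = 7 × 11 + 10  ⟹  10 = (-7)·272 + (22)·87
11 = 1 × 10 + 1  ⟹  1 = (8)·272 + (-25)·87
So (-25)·87 ≡ 1 (mod 272), i.e. 87^(-1) ≡ -25 ≡ 247 (mod 272).
Check: 87 × 247 = 21489 ≡ 1 (mod 272)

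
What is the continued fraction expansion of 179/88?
[2; 29, 3]

Euclidean algorithm steps:
179 = 2 × 88 + 3
88 = 29 × 3 + 1
3 = 3 × 1 + 0
Continued fraction: [2; 29, 3]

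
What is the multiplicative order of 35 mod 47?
46

47 is prime, so ord(35) divides φ(47) = 46.
Divisors of 46: 1, 2, 23, 46.
Repeated squaring: 35^1 ≡ 35, 35^2 ≡ 3, 35^4 ≡ 9, 35^8 ≡ 34, 35^16 ≡ 28, 35^32 ≡ 32 (mod 47).
Test 35^d mod 47 for each divisor d in increasing order:
35^1 ≡ 35
35^2 ≡ 3
35^23 = 35^16·35^4·35^2·35^1 ≡ 46
35^46 = 35^32·35^8·35^4·35^2 ≡ 1  ← first divisor giving 1
The order is 46.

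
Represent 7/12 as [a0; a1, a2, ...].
[0; 1, 1, 2, 2]

Euclidean algorithm steps:
7 = 0 × 12 + 7
12 = 1 × 7 + 5
7 = 1 × 5 + 2
5 = 2 × 2 + 1
2 = 2 × 1 + 0
Continued fraction: [0; 1, 1, 2, 2]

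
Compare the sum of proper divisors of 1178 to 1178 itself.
deficient

Proper divisors of 1178: sum = 1 + 2 + 19 + 31 + 38 + 62 + 589 = 742
Since 742 < 1178, 1178 is deficient.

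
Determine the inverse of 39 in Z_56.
23

gcd(39, 56) = 1, so the inverse exists.
Extended Euclidean algorithm on (56, 39):
56 = 1 × 39 + 17  ⟹  17 = (1)·56 + (-1)·39
39 = 2 × 17 + 5  ⟹  5 = (-2)·56 + (3)·39
17 = 3 × 5 + 2  ⟹  2 = (7)·56 + (-10)·39
5 = 2 × 2 + 1  ⟹  1 = (-16)·56 + (23)·39
So (23)·39 ≡ 1 (mod 56), i.e. 39^(-1) ≡ 23 (mod 56).
Check: 39 × 23 = 897 ≡ 1 (mod 56)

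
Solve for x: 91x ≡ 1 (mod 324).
235

gcd(91, 324) = 1, so the inverse exists.
Extended Euclidean algorithm on (324, 91):
324 = 3 × 91 + 51  ⟹  51 = (1)·324 + (-3)·91
91 = 1 × 51 + 40  ⟹  40 = (-1)·324 + (4)·91
51 = 1 × 40 + 11  ⟹  11 = (2)·324 + (-7)·91
40 = 3 × 11 + 7  ⟹  7 = (-7)·324 + (25)·91
11 = 1 × 7 + 4  ⟹  4 = (9)·324 + (-32)·91
7 = 1 × 4 + 3  ⟹  3 = (-16)·324 + (57)·91
4 = 1 × 3 + 1  ⟹  1 = (25)·324 + (-89)·91
So (-89)·91 ≡ 1 (mod 324), i.e. 91^(-1) ≡ -89 ≡ 235 (mod 324).
Check: 91 × 235 = 21385 ≡ 1 (mod 324)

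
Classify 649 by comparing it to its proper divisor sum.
deficient

Proper divisors of 649: sum = 1 + 11 + 59 = 71
Since 71 < 649, 649 is deficient.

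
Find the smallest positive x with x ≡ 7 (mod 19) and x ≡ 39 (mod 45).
444

Using Chinese Remainder Theorem:
M = 19 × 45 = 855
M1 = 45, M2 = 19
y1 = 45^(-1) mod 19 = 11
y2 = 19^(-1) mod 45 = 19
x = (7×45×11 + 39×19×19) mod 855 = 444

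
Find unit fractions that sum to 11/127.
1/12 + 1/305 + 1/464820

Greedy algorithm:
11/127: ceiling(127/11) = 12, use 1/12
5/1524: ceiling(1524/5) = 305, use 1/305
1/464820: ceiling(464820/1) = 464820, use 1/464820
Result: 11/127 = 1/12 + 1/305 + 1/464820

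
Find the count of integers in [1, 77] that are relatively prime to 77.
60

77 = 7 × 11
φ(n) = n × ∏(1 - 1/p) for each prime p dividing n
φ(77) = 77 × (1 - 1/7) × (1 - 1/11) = 60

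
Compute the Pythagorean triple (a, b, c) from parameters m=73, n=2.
(5325, 292, 5333)

Euclid's formula: a = m² - n², b = 2mn, c = m² + n²
m = 73, n = 2
a = 73² - 2² = 5329 - 4 = 5325
b = 2 × 73 × 2 = 292
c = 73² + 2² = 5329 + 4 = 5333
Verification: 5325² + 292² = 28355625 + 85264 = 28440889 = 5333² ✓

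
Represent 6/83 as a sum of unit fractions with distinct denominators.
1/14 + 1/1162

Greedy algorithm:
6/83: ceiling(83/6) = 14, use 1/14
1/1162: ceiling(1162/1) = 1162, use 1/1162
Result: 6/83 = 1/14 + 1/1162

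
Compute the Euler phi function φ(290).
112

290 = 2 × 5 × 29
φ(n) = n × ∏(1 - 1/p) for each prime p dividing n
φ(290) = 290 × (1 - 1/2) × (1 - 1/5) × (1 - 1/29) = 112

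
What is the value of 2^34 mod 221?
140

Repeated squaring. Binary of 34 = 100010.
2^1 ≡ 2 (mod 221); 2^2 ≡ 4 (mod 221); 2^4 ≡ 16 (mod 221); 2^8 ≡ 35 (mod 221); 2^16 ≡ 120 (mod 221); 2^32 ≡ 35 (mod 221)
2^34 = 2^2 × 2^32 ≡ 140 (mod 221)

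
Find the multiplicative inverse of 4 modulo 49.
37

gcd(4, 49) = 1, so the inverse exists.
Extended Euclidean algorithm on (49, 4):
49 = 12 × 4 + 1  ⟹  1 = (1)·49 + (-12)·4
So (-12)·4 ≡ 1 (mod 49), i.e. 4^(-1) ≡ -12 ≡ 37 (mod 49).
Check: 4 × 37 = 148 ≡ 1 (mod 49)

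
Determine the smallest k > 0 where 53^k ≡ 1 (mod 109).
108

109 is prime, so ord(53) divides φ(109) = 108.
Divisors of 108: 1, 2, 3, 4, 6, 9, 12, 18, 27, 36, 54, 108.
Repeated squaring: 53^1 ≡ 53, 53^2 ≡ 84, 53^4 ≡ 80, 53^8 ≡ 78, 53^16 ≡ 89, 53^32 ≡ 73, 53^64 ≡ 97 (mod 109).
Test 53^d mod 109 for each divisor d in increasing order:
53^1 ≡ 53
53^2 ≡ 84
53^3 = 53^2·53^1 ≡ 92
53^4 ≡ 80
53^6 = 53^4·53^2 ≡ 71
53^9 = 53^8·53^1 ≡ 101
53^12 = 53^8·53^4 ≡ 27
53^18 = 53^16·53^2 ≡ 64
53^27 = 53^16·53^8·53^2·53^1 ≡ 33
53^36 = 53^32·53^4 ≡ 63
53^54 = 53^32·53^16·53^4·53^2 ≡ 108
53^108 = 53^64·53^32·53^8·53^4 ≡ 1  ← first divisor giving 1
The order is 108.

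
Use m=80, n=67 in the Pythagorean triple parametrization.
(1911, 10720, 10889)

Euclid's formula: a = m² - n², b = 2mn, c = m² + n²
m = 80, n = 67
a = 80² - 67² = 6400 - 4489 = 1911
b = 2 × 80 × 67 = 10720
c = 80² + 67² = 6400 + 4489 = 10889
Verification: 1911² + 10720² = 3651921 + 114918400 = 118570321 = 10889² ✓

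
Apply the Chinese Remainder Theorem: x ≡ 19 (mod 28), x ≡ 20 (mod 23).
411

Using Chinese Remainder Theorem:
M = 28 × 23 = 644
M1 = 23, M2 = 28
y1 = 23^(-1) mod 28 = 11
y2 = 28^(-1) mod 23 = 14
x = (19×23×11 + 20×28×14) mod 644 = 411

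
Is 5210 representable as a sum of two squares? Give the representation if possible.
13² + 71² (a=13, b=71)

Factorization: 5210 = 2 × 5 × 521
By Fermat: n is sum of two squares iff every prime p ≡ 3 (mod 4) appears to even power.
All primes ≡ 3 (mod 4) appear to even power.
Search a = 0, 1, 2, … for 5210 - a² a perfect square: first hit at a = 13: 5210 - 169 = 5041 = 71².
5210 = 13² + 71² = 169 + 5041 ✓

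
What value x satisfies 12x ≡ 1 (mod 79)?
33

gcd(12, 79) = 1, so the inverse exists.
Extended Euclidean algorithm on (79, 12):
79 = 6 × 12 + 7  ⟹  7 = (1)·79 + (-6)·12
12 = 1 × 7 + 5  ⟹  5 = (-1)·79 + (7)·12
7 = 1 × 5 + 2  ⟹  2 = (2)·79 + (-13)·12
5 = 2 × 2 + 1  ⟹  1 = (-5)·79 + (33)·12
So (33)·12 ≡ 1 (mod 79), i.e. 12^(-1) ≡ 33 (mod 79).
Check: 12 × 33 = 396 ≡ 1 (mod 79)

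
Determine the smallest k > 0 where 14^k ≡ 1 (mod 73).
72

73 is prime, so ord(14) divides φ(73) = 72.
Divisors of 72: 1, 2, 3, 4, 6, 8, 9, 12, 18, 24, 36, 72.
Repeated squaring: 14^1 ≡ 14, 14^2 ≡ 50, 14^4 ≡ 18, 14^8 ≡ 32, 14^16 ≡ 2, 14^32 ≡ 4, 14^64 ≡ 16 (mod 73).
Test 14^d mod 73 for each divisor d in increasing order:
14^1 ≡ 14
14^2 ≡ 50
14^3 = 14^2·14^1 ≡ 43
14^4 ≡ 18
14^6 = 14^4·14^2 ≡ 24
14^8 ≡ 32
14^9 = 14^8·14^1 ≡ 10
14^12 = 14^8·14^4 ≡ 65
14^18 = 14^16·14^2 ≡ 27
14^24 = 14^16·14^8 ≡ 64
14^36 = 14^32·14^4 ≡ 72
14^72 = 14^64·14^8 ≡ 1  ← first divisor giving 1
The order is 72.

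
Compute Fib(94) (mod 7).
6

Matrix identity: Q^n = [[F_(n+1), F_n], [F_n, F_(n-1)]] with Q = [[1,1],[1,0]].
n = 94 = 1011110₂. Square-and-multiply, entries mod 7:
Q^1 = [[1,1],[1,0]]
Q^2 = (Q^1)² = [[2,1],[1,1]]
Q^5 = (Q^2)²·Q = [[1,5],[5,3]]
Q^11 = (Q^5)²·Q = [[4,5],[5,6]]
Q^23 = (Q^11)²·Q = [[0,6],[6,1]]
Q^47 = (Q^23)²·Q = [[0,1],[1,6]]
Q^94 = (Q^47)² = [[1,6],[6,2]]
F_94 mod 7 = Q^94[0][1] = 6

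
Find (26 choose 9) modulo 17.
1

Using Lucas' theorem:
Write n=26 and k=9 in base 17:
n in base 17: [1, 9]
k in base 17: [0, 9]
C(26,9) mod 17 = ∏ C(n_i, k_i) mod 17
Digit binomials (mod 17): C(1,0) = 1; C(9,9) = 1
Product: 1 × 1 = 1 ≡ 1 (mod 17)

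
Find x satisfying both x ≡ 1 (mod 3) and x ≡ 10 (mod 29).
10

Using Chinese Remainder Theorem:
M = 3 × 29 = 87
M1 = 29, M2 = 3
y1 = 29^(-1) mod 3 = 2
y2 = 3^(-1) mod 29 = 10
x = (1×29×2 + 10×3×10) mod 87 = 10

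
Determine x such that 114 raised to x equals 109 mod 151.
23

Baby-step giant-step with step n = ⌈√151⌉ = 13.
Baby steps 114^j mod 151 (j:value) for j=0..12: 0:1, 1:114, 2:10, 3:83, 4:100, 5:75, 6:94, 7:146, 8:34, 9:101, 10:38, 11:104, 12:78.
Giant-step multiplier: 114^(-13) ≡ 114^(150-13) = 114^137 ≡ 71 (mod 151).
Giant steps γ_i = 109·71^i mod 151: γ_0=109, γ_1=38 (in table at j=10).
x = i·n + j = 1·13 + 10 = 23.
Check: 114^23 ≡ 109 (mod 151).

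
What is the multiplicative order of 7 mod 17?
16

17 is prime, so ord(7) divides φ(17) = 16.
Divisors of 16: 1, 2, 4, 8, 16.
Repeated squaring: 7^1 ≡ 7, 7^2 ≡ 15, 7^4 ≡ 4, 7^8 ≡ 16, 7^16 ≡ 1 (mod 17).
Test 7^d mod 17 for each divisor d in increasing order:
7^1 ≡ 7
7^2 ≡ 15
7^4 ≡ 4
7^8 ≡ 16
7^16 ≡ 1  ← first divisor giving 1
The order is 16.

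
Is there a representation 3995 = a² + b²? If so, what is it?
Not possible

Factorization: 3995 = 5 × 17 × 47
By Fermat: n is sum of two squares iff every prime p ≡ 3 (mod 4) appears to even power.
Prime(s) ≡ 3 (mod 4) with odd exponent: [(47, 1)]
Therefore 3995 cannot be expressed as a² + b².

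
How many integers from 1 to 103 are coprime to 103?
102

103 = 103
φ(n) = n × ∏(1 - 1/p) for each prime p dividing n
φ(103) = 103 × (1 - 1/103) = 102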